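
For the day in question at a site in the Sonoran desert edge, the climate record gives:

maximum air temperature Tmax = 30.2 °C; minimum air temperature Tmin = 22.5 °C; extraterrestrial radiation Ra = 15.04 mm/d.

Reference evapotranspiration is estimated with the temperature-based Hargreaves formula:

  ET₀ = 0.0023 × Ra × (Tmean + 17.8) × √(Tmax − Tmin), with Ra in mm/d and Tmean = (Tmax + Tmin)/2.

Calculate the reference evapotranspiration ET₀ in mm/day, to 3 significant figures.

Tmean = (30.2 + 22.5)/2 = 26.35 °C
ET₀ = 0.0023 × 15.04 × (26.35 + 17.8) × √7.7 = 0.0023 × 15.04 × 44.15 × 2.7749 = 4.2379 mm/d

4.24 mm/day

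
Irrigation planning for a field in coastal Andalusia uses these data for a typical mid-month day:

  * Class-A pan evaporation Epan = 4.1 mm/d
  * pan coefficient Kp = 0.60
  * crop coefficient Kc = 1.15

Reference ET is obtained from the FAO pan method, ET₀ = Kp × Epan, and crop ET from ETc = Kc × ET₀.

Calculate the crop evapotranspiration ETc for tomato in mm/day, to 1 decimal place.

ET₀ = 0.60 × 4.1 = 2.4600 mm/d
ETc = Kc × ET₀ = 1.15 × 2.4600 = 2.8290 mm/d

2.8 mm/day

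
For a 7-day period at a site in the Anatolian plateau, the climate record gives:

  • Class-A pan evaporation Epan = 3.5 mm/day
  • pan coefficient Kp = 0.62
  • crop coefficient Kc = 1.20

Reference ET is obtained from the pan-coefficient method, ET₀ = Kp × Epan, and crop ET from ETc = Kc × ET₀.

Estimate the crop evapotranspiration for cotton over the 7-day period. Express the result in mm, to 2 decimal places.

ET₀ = 0.62 × 3.5 = 2.1700 mm/d
ETc = Kc × ET₀ = 1.20 × 2.1700 = 2.6040 mm/d
Over 7 days: 2.6040 × 7 = 18.228 mm

18.23 mm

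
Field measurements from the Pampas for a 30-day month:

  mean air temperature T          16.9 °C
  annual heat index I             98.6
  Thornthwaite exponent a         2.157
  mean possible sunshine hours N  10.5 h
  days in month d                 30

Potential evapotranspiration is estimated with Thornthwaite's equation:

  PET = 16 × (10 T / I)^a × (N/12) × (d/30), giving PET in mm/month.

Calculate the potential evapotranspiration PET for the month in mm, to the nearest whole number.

45 mm

10T/I = 10 × 16.9 / 98.6 = 1.7140
(10T/I)^a = 1.7140^2.157 = 3.1971
Uncorrected PET = 16 × 3.1971 = 51.154 mm
Correction = (N/12)(d/30) = (10.5/12)(30/30) = 0.8750
PET = 51.154 × 0.8750 = 44.760 mm/month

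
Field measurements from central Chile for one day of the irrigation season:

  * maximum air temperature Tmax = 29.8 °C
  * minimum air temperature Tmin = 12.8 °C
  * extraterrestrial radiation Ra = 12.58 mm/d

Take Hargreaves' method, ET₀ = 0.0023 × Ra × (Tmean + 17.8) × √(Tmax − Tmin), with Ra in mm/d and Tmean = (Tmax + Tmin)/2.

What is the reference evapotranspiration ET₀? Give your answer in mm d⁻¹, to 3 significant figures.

Tmean = (29.8 + 12.8)/2 = 21.30 °C
ET₀ = 0.0023 × 12.58 × (21.30 + 17.8) × √17.0 = 0.0023 × 12.58 × 39.10 × 4.1231 = 4.6645 mm/d

4.66 mm d⁻¹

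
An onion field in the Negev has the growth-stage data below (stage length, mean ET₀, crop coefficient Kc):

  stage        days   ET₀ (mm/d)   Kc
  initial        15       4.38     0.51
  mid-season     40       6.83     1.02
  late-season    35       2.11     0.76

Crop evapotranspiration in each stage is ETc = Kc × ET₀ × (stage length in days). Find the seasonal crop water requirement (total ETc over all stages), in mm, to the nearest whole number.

368 mm

initial: 0.51 × 4.38 × 15 = 33.51 mm
mid-season: 1.02 × 6.83 × 40 = 278.66 mm
late-season: 0.76 × 2.11 × 35 = 56.13 mm
Seasonal total = 368.30 mm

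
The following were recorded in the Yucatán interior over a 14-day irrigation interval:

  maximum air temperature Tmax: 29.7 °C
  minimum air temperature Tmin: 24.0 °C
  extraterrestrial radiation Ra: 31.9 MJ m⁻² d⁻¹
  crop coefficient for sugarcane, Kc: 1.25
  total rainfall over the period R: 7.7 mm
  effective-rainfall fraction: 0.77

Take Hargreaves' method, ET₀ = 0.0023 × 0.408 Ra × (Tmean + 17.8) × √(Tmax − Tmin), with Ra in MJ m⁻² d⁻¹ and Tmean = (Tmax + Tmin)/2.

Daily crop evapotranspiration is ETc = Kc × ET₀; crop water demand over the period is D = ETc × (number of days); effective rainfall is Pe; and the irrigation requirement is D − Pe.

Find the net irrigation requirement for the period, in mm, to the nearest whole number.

50 mm

Tmean = (29.7 + 24.0)/2 = 26.85 °C
0.408 Ra = 0.408 × 31.9 = 13.0152 mm/d equivalent
ET₀ = 0.0023 × 13.0152 × (26.85 + 17.8) × √5.7 = 0.0023 × 13.0152 × 44.65 × 2.3875 = 3.1911 mm/d
ETc = Kc × ET₀ = 1.25 × 3.1911 = 3.9889 mm/d
Crop demand D = ETc × 14 d = 3.9889 × 14 = 55.845 mm
Pe = 0.77 × 7.7 = 5.929 mm
D − Pe = 55.845 − 5.929 = 49.916 mm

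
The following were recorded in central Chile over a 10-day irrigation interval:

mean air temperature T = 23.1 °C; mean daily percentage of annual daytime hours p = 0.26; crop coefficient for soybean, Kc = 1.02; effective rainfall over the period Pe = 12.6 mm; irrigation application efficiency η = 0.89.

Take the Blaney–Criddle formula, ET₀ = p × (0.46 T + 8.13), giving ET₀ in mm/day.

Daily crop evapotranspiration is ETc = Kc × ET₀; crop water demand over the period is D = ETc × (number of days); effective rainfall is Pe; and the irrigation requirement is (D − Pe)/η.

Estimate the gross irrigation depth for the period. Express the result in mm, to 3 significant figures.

41.7 mm

ET₀ = 0.26 × (0.46 × 23.1 + 8.13) = 0.26 × 18.756 = 4.8766 mm/d
ETc = Kc × ET₀ = 1.02 × 4.8766 = 4.9741 mm/d
Crop demand D = ETc × 10 d = 4.9741 × 10 = 49.741 mm
D − Pe = 49.741 − 12.6 = 37.141 mm
Gross irrigation = 37.141 / 0.89 = 41.731 mm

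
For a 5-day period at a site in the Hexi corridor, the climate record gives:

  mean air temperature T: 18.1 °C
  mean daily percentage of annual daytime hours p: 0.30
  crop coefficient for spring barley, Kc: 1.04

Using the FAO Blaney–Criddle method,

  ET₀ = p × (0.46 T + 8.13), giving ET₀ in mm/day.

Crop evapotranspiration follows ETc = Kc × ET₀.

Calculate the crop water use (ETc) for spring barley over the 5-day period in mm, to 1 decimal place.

ET₀ = 0.30 × (0.46 × 18.1 + 8.13) = 0.30 × 16.456 = 4.9368 mm/d
ETc = Kc × ET₀ = 1.04 × 4.9368 = 5.1343 mm/d
Over 5 days: 5.1343 × 5 = 25.672 mm

25.7 mm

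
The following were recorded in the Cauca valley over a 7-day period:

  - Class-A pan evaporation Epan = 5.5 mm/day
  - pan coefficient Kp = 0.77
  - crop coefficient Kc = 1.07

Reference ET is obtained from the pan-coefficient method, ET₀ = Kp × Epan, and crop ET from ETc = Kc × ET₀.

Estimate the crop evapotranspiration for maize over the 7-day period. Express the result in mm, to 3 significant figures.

ET₀ = 0.77 × 5.5 = 4.2350 mm/d
ETc = Kc × ET₀ = 1.07 × 4.2350 = 4.5315 mm/d
Over 7 days: 4.5315 × 7 = 31.721 mm

31.7 mm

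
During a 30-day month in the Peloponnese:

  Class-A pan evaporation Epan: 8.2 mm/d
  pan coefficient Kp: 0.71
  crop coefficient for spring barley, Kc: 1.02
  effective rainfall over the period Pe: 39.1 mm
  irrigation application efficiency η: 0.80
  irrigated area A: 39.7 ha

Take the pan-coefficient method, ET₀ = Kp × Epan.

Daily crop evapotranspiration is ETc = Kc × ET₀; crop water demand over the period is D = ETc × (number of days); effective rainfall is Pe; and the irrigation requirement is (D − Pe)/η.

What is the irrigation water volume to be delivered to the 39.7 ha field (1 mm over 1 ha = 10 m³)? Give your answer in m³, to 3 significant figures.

69000 m³

ET₀ = 0.71 × 8.2 = 5.8220 mm/d
ETc = Kc × ET₀ = 1.02 × 5.8220 = 5.9384 mm/d
Crop demand D = ETc × 30 d = 5.9384 × 30 = 178.152 mm
D − Pe = 178.152 − 39.1 = 139.052 mm
Gross irrigation = 139.052 / 0.80 = 173.815 mm
Volume = 173.815 mm × 39.7 ha × 10 = 69004.6 m³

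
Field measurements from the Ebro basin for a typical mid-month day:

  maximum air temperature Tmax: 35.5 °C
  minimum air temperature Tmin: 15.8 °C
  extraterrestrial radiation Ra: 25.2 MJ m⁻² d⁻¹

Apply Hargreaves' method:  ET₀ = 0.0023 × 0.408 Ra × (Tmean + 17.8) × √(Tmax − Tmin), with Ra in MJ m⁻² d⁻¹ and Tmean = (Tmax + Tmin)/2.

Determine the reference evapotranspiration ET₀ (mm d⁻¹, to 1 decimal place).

4.6 mm d⁻¹

Tmean = (35.5 + 15.8)/2 = 25.65 °C
0.408 Ra = 0.408 × 25.2 = 10.2816 mm/d equivalent
ET₀ = 0.0023 × 10.2816 × (25.65 + 17.8) × √19.7 = 0.0023 × 10.2816 × 43.45 × 4.4385 = 4.5605 mm/d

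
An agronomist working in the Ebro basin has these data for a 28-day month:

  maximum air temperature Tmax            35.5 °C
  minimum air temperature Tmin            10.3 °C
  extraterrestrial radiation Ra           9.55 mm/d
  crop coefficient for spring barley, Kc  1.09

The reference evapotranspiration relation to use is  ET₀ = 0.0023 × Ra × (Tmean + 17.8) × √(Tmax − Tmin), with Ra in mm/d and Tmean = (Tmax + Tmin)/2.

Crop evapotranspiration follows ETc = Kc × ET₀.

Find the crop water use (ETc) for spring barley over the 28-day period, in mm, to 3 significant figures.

Tmean = (35.5 + 10.3)/2 = 22.90 °C
ET₀ = 0.0023 × 9.55 × (22.90 + 17.8) × √25.2 = 0.0023 × 9.55 × 40.70 × 5.0200 = 4.4878 mm/d
ETc = Kc × ET₀ = 1.09 × 4.4878 = 4.8917 mm/d
Over 28 days: 4.8917 × 28 = 136.968 mm

137 mm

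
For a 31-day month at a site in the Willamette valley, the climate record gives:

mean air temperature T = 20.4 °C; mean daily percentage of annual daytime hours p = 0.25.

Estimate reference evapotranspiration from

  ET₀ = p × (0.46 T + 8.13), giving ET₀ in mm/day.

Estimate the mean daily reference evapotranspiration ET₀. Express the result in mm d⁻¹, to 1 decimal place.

4.4 mm d⁻¹

ET₀ = 0.25 × (0.46 × 20.4 + 8.13) = 0.25 × 17.514 = 4.3785 mm/d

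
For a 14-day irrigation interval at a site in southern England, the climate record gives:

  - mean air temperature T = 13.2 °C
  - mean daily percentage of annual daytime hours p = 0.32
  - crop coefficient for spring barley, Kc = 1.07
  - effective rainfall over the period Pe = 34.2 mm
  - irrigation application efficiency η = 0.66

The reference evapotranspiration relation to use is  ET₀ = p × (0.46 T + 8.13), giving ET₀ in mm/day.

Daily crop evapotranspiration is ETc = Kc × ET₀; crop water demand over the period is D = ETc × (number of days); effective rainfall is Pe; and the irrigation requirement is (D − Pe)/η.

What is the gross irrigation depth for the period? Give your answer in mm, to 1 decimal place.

ET₀ = 0.32 × (0.46 × 13.2 + 8.13) = 0.32 × 14.202 = 4.5446 mm/d
ETc = Kc × ET₀ = 1.07 × 4.5446 = 4.8627 mm/d
Crop demand D = ETc × 14 d = 4.8627 × 14 = 68.078 mm
D − Pe = 68.078 − 34.2 = 33.878 mm
Gross irrigation = 33.878 / 0.66 = 51.330 mm

51.3 mm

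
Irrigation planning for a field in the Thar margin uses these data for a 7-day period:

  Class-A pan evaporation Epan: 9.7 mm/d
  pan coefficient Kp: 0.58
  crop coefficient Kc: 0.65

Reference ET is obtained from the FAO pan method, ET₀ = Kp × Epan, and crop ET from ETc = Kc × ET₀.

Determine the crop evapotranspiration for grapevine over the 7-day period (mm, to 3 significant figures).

25.6 mm

ET₀ = 0.58 × 9.7 = 5.6260 mm/d
ETc = Kc × ET₀ = 0.65 × 5.6260 = 3.6569 mm/d
Over 7 days: 3.6569 × 7 = 25.598 mm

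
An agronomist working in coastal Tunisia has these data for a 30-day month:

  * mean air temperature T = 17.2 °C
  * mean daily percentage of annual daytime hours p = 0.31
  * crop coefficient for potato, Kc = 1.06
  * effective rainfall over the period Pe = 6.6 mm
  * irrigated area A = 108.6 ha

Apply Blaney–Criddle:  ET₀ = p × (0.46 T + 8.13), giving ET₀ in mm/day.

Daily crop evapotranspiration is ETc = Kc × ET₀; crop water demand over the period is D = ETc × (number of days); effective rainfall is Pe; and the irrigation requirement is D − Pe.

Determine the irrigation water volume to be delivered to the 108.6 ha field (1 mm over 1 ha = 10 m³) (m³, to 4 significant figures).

164600 m³

ET₀ = 0.31 × (0.46 × 17.2 + 8.13) = 0.31 × 16.042 = 4.9730 mm/d
ETc = Kc × ET₀ = 1.06 × 4.9730 = 5.2714 mm/d
Crop demand D = ETc × 30 d = 5.2714 × 30 = 158.142 mm
D − Pe = 158.142 − 6.6 = 151.542 mm
Volume = 151.542 mm × 108.6 ha × 10 = 164574.6 m³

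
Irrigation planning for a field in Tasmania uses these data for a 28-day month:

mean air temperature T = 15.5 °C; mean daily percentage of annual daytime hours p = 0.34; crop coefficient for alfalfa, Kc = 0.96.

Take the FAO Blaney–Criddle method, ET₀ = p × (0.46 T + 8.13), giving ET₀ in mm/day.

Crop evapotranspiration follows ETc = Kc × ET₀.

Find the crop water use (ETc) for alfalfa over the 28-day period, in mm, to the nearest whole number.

ET₀ = 0.34 × (0.46 × 15.5 + 8.13) = 0.34 × 15.260 = 5.1884 mm/d
ETc = Kc × ET₀ = 0.96 × 5.1884 = 4.9809 mm/d
Over 28 days: 4.9809 × 28 = 139.465 mm

139 mm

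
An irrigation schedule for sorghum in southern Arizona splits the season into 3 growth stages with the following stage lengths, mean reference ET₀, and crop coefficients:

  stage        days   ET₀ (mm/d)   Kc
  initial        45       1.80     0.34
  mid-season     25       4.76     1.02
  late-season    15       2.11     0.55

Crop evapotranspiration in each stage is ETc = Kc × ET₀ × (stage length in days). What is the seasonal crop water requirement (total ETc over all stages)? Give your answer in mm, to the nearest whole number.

initial: 0.34 × 1.80 × 45 = 27.54 mm
mid-season: 1.02 × 4.76 × 25 = 121.38 mm
late-season: 0.55 × 2.11 × 15 = 17.41 mm
Seasonal total = 166.33 mm

166 mm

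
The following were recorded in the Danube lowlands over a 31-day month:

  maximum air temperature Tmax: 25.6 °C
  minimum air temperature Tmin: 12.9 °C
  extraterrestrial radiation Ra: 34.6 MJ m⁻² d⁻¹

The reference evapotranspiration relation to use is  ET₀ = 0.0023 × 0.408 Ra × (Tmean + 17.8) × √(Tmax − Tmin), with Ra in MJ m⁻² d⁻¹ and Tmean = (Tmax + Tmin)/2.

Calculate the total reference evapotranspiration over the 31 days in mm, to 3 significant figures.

Tmean = (25.6 + 12.9)/2 = 19.25 °C
0.408 Ra = 0.408 × 34.6 = 14.1168 mm/d equivalent
ET₀ = 0.0023 × 14.1168 × (19.25 + 17.8) × √12.7 = 0.0023 × 14.1168 × 37.05 × 3.5637 = 4.2870 mm/d
Over 31 days: 4.2870 × 31 = 132.897 mm

133 mm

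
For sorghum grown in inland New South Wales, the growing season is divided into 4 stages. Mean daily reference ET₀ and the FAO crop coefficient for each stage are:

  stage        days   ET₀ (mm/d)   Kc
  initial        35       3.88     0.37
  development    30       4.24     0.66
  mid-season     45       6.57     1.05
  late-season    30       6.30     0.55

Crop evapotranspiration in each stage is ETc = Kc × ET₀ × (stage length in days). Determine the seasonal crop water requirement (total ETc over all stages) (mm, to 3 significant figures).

initial: 0.37 × 3.88 × 35 = 50.25 mm
development: 0.66 × 4.24 × 30 = 83.95 mm
mid-season: 1.05 × 6.57 × 45 = 310.43 mm
late-season: 0.55 × 6.30 × 30 = 103.95 mm
Seasonal total = 548.58 mm

549 mm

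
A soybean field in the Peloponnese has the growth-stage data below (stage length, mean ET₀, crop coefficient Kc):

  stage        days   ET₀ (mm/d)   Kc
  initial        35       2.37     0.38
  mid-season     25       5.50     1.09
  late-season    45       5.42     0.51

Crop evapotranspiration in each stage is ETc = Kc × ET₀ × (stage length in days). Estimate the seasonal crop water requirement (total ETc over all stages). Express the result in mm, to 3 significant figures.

306 mm

initial: 0.38 × 2.37 × 35 = 31.52 mm
mid-season: 1.09 × 5.50 × 25 = 149.88 mm
late-season: 0.51 × 5.42 × 45 = 124.39 mm
Seasonal total = 305.79 mm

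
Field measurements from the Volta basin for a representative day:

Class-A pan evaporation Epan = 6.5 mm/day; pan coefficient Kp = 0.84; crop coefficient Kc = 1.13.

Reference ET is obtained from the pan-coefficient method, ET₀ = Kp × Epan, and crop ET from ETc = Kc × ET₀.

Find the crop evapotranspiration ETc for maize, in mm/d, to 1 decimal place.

ET₀ = 0.84 × 6.5 = 5.4600 mm/d
ETc = Kc × ET₀ = 1.13 × 5.4600 = 6.1698 mm/d

6.2 mm/d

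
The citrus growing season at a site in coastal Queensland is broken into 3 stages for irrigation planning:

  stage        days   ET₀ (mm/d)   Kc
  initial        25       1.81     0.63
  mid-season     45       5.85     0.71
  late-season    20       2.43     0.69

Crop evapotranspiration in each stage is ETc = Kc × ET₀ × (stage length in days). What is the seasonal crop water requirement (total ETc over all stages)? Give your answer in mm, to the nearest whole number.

249 mm

initial: 0.63 × 1.81 × 25 = 28.51 mm
mid-season: 0.71 × 5.85 × 45 = 186.91 mm
late-season: 0.69 × 2.43 × 20 = 33.53 mm
Seasonal total = 248.95 mm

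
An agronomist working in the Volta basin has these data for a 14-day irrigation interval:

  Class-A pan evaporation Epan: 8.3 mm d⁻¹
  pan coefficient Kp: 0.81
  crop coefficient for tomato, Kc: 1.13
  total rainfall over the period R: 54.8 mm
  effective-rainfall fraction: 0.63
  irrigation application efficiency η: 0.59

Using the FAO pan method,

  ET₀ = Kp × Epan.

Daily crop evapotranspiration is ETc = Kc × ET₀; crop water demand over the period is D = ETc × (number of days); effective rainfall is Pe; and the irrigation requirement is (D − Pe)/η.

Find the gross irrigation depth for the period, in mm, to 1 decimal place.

121.8 mm

ET₀ = 0.81 × 8.3 = 6.7230 mm/d
ETc = Kc × ET₀ = 1.13 × 6.7230 = 7.5970 mm/d
Crop demand D = ETc × 14 d = 7.5970 × 14 = 106.358 mm
Pe = 0.63 × 54.8 = 34.524 mm
D − Pe = 106.358 − 34.524 = 71.834 mm
Gross irrigation = 71.834 / 0.59 = 121.753 mm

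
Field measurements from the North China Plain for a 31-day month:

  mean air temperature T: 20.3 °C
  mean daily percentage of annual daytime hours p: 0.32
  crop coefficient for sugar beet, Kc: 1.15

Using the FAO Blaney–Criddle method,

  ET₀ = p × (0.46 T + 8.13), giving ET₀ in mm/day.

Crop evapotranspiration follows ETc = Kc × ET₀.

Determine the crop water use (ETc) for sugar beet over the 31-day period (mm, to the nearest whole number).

ET₀ = 0.32 × (0.46 × 20.3 + 8.13) = 0.32 × 17.468 = 5.5898 mm/d
ETc = Kc × ET₀ = 1.15 × 5.5898 = 6.4283 mm/d
Over 31 days: 6.4283 × 31 = 199.277 mm

199 mm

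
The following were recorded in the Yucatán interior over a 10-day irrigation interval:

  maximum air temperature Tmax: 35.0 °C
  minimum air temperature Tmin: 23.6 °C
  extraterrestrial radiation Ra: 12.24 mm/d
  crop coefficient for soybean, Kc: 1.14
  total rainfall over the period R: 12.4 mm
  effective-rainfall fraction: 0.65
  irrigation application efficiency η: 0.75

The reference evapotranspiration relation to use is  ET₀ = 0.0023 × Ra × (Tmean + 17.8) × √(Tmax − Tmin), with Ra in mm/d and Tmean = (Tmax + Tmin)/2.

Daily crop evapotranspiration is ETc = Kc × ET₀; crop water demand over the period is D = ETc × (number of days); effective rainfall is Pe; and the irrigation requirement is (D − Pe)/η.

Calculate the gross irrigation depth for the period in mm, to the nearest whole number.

57 mm

Tmean = (35.0 + 23.6)/2 = 29.30 °C
ET₀ = 0.0023 × 12.24 × (29.30 + 17.8) × √11.4 = 0.0023 × 12.24 × 47.10 × 3.3764 = 4.4770 mm/d
ETc = Kc × ET₀ = 1.14 × 4.4770 = 5.1038 mm/d
Crop demand D = ETc × 10 d = 5.1038 × 10 = 51.038 mm
Pe = 0.65 × 12.4 = 8.060 mm
D − Pe = 51.038 − 8.060 = 42.978 mm
Gross irrigation = 42.978 / 0.75 = 57.304 mm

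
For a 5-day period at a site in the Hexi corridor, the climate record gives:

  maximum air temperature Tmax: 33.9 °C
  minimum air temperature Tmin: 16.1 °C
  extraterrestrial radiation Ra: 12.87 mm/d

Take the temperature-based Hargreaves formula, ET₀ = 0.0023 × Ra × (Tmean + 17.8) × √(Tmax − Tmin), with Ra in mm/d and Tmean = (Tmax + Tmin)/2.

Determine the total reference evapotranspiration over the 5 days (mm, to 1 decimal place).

26.7 mm

Tmean = (33.9 + 16.1)/2 = 25.00 °C
ET₀ = 0.0023 × 12.87 × (25.00 + 17.8) × √17.8 = 0.0023 × 12.87 × 42.80 × 4.2190 = 5.3451 mm/d
Over 5 days: 5.3451 × 5 = 26.726 mm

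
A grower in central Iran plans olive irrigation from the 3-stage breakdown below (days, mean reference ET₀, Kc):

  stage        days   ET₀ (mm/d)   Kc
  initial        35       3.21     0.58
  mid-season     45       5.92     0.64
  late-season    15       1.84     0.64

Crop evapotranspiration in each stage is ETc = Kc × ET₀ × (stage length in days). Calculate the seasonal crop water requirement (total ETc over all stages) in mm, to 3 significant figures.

253 mm

initial: 0.58 × 3.21 × 35 = 65.16 mm
mid-season: 0.64 × 5.92 × 45 = 170.50 mm
late-season: 0.64 × 1.84 × 15 = 17.66 mm
Seasonal total = 253.32 mm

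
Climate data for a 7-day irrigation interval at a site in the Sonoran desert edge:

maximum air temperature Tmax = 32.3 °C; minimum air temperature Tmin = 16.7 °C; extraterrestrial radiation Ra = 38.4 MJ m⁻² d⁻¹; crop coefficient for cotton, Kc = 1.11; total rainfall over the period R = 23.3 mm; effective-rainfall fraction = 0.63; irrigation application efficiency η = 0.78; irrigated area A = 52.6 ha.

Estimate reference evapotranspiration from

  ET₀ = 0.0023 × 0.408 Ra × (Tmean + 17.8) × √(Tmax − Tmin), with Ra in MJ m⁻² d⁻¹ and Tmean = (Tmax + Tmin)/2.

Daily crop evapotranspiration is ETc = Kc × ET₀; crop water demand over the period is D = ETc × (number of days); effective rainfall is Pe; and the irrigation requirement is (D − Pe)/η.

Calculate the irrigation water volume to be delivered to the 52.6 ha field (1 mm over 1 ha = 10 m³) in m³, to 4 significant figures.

Tmean = (32.3 + 16.7)/2 = 24.50 °C
0.408 Ra = 0.408 × 38.4 = 15.6672 mm/d equivalent
ET₀ = 0.0023 × 15.6672 × (24.50 + 17.8) × √15.6 = 0.0023 × 15.6672 × 42.30 × 3.9497 = 6.0204 mm/d
ETc = Kc × ET₀ = 1.11 × 6.0204 = 6.6826 mm/d
Crop demand D = ETc × 7 d = 6.6826 × 7 = 46.778 mm
Pe = 0.63 × 23.3 = 14.679 mm
D − Pe = 46.778 − 14.679 = 32.099 mm
Gross irrigation = 32.099 / 0.78 = 41.153 mm
Volume = 41.153 mm × 52.6 ha × 10 = 21646.5 m³

21650 m³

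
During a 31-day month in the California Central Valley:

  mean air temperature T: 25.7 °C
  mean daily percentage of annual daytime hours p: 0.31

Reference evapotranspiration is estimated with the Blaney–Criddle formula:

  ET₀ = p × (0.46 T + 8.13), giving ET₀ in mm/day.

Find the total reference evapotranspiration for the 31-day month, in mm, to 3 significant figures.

192 mm

ET₀ = 0.31 × (0.46 × 25.7 + 8.13) = 0.31 × 19.952 = 6.1851 mm/d
Monthly total = 6.1851 × 31 = 191.738 mm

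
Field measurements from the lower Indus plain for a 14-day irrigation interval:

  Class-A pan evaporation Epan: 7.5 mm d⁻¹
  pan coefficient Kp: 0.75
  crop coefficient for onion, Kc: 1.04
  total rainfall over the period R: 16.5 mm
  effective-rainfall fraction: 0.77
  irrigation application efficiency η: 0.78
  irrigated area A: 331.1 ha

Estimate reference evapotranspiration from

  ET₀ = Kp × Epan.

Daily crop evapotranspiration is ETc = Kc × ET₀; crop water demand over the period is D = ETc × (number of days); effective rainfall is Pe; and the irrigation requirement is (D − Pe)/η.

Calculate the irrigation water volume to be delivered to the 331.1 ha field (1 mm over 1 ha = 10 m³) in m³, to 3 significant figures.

ET₀ = 0.75 × 7.5 = 5.6250 mm/d
ETc = Kc × ET₀ = 1.04 × 5.6250 = 5.8500 mm/d
Crop demand D = ETc × 14 d = 5.8500 × 14 = 81.900 mm
Pe = 0.77 × 16.5 = 12.705 mm
D − Pe = 81.900 − 12.705 = 69.195 mm
Gross irrigation = 69.195 / 0.78 = 88.712 mm
Volume = 88.712 mm × 331.1 ha × 10 = 293725.4 m³

294000 m³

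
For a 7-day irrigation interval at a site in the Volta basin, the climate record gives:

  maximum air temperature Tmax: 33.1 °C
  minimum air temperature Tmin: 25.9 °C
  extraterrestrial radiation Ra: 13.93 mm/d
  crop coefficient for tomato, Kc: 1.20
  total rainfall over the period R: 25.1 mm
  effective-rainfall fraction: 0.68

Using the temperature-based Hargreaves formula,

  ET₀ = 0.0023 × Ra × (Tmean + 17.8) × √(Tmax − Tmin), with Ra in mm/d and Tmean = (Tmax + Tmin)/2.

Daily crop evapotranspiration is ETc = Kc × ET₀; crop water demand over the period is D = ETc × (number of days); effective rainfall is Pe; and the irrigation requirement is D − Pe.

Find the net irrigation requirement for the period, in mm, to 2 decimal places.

Tmean = (33.1 + 25.9)/2 = 29.50 °C
ET₀ = 0.0023 × 13.93 × (29.50 + 17.8) × √7.2 = 0.0023 × 13.93 × 47.30 × 2.6833 = 4.0664 mm/d
ETc = Kc × ET₀ = 1.20 × 4.0664 = 4.8797 mm/d
Crop demand D = ETc × 7 d = 4.8797 × 7 = 34.158 mm
Pe = 0.68 × 25.1 = 17.068 mm
D − Pe = 34.158 − 17.068 = 17.090 mm

17.09 mm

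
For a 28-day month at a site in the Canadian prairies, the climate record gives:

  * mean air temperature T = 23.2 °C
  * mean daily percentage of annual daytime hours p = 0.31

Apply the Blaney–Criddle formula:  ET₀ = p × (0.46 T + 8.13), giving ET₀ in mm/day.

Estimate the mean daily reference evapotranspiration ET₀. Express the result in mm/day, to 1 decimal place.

ET₀ = 0.31 × (0.46 × 23.2 + 8.13) = 0.31 × 18.802 = 5.8286 mm/d

5.8 mm/day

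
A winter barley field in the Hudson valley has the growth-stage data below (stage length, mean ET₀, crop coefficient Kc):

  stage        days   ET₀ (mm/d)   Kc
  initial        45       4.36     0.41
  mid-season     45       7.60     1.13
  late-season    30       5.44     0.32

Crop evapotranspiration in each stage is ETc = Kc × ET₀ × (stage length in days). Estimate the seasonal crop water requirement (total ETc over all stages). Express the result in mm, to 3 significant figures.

519 mm

initial: 0.41 × 4.36 × 45 = 80.44 mm
mid-season: 1.13 × 7.60 × 45 = 386.46 mm
late-season: 0.32 × 5.44 × 30 = 52.22 mm
Seasonal total = 519.12 mm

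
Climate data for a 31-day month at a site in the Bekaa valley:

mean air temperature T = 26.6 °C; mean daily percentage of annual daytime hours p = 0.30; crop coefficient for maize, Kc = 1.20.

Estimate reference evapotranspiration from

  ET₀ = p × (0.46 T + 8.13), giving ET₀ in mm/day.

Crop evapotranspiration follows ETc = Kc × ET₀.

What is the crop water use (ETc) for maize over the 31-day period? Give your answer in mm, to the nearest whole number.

227 mm

ET₀ = 0.30 × (0.46 × 26.6 + 8.13) = 0.30 × 20.366 = 6.1098 mm/d
ETc = Kc × ET₀ = 1.20 × 6.1098 = 7.3318 mm/d
Over 31 days: 7.3318 × 31 = 227.286 mm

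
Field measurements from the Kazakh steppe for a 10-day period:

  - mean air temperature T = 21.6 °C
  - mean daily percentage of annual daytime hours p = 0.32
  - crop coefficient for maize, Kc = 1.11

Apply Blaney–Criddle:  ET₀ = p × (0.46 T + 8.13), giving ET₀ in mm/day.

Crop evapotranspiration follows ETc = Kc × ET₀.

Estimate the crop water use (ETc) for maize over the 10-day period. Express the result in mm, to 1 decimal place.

64.2 mm

ET₀ = 0.32 × (0.46 × 21.6 + 8.13) = 0.32 × 18.066 = 5.7811 mm/d
ETc = Kc × ET₀ = 1.11 × 5.7811 = 6.4170 mm/d
Over 10 days: 6.4170 × 10 = 64.170 mm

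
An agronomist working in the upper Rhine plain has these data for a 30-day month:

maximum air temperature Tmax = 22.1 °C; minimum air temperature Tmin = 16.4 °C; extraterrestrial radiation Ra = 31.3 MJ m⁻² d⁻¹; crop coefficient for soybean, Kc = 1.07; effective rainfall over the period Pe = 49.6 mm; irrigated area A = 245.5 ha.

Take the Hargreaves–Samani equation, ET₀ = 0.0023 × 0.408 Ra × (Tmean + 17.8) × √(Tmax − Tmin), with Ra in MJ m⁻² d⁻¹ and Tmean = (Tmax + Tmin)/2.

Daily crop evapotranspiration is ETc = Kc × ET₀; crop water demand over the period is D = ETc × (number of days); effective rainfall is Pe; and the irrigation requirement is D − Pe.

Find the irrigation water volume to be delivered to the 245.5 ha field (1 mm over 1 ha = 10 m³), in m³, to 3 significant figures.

Tmean = (22.1 + 16.4)/2 = 19.25 °C
0.408 Ra = 0.408 × 31.3 = 12.7704 mm/d equivalent
ET₀ = 0.0023 × 12.7704 × (19.25 + 17.8) × √5.7 = 0.0023 × 12.7704 × 37.05 × 2.3875 = 2.5981 mm/d
ETc = Kc × ET₀ = 1.07 × 2.5981 = 2.7800 mm/d
Crop demand D = ETc × 30 d = 2.7800 × 30 = 83.400 mm
D − Pe = 83.400 − 49.6 = 33.800 mm
Volume = 33.800 mm × 245.5 ha × 10 = 82979.0 m³

83000 m³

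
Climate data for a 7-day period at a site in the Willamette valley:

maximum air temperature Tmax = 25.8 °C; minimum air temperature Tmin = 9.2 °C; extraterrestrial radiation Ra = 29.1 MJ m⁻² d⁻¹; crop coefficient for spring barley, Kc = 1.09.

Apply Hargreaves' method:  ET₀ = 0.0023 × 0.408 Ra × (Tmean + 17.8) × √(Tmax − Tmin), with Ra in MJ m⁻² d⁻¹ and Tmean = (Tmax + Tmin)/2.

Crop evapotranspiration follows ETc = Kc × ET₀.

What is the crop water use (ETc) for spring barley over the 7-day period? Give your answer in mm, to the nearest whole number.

30 mm

Tmean = (25.8 + 9.2)/2 = 17.50 °C
0.408 Ra = 0.408 × 29.1 = 11.8728 mm/d equivalent
ET₀ = 0.0023 × 11.8728 × (17.50 + 17.8) × √16.6 = 0.0023 × 11.8728 × 35.30 × 4.0743 = 3.9274 mm/d
ETc = Kc × ET₀ = 1.09 × 3.9274 = 4.2809 mm/d
Over 7 days: 4.2809 × 7 = 29.966 mm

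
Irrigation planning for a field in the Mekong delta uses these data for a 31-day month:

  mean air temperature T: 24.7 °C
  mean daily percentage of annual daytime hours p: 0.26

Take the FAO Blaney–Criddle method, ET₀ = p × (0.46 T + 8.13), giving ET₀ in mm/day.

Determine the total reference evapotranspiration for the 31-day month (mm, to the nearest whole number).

157 mm

ET₀ = 0.26 × (0.46 × 24.7 + 8.13) = 0.26 × 19.492 = 5.0679 mm/d
Monthly total = 5.0679 × 31 = 157.105 mm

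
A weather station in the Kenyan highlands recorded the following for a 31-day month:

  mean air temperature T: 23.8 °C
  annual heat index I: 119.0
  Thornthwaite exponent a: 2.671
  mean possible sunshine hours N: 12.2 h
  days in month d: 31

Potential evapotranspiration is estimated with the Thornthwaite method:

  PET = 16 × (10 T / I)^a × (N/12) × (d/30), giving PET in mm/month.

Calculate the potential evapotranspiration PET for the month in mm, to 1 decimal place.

10T/I = 10 × 23.8 / 119.0 = 2.0000
(10T/I)^a = 2.0000^2.671 = 6.3687
Uncorrected PET = 16 × 6.3687 = 101.899 mm
Correction = (N/12)(d/30) = (12.2/12)(31/30) = 1.0506
PET = 101.899 × 1.0506 = 107.055 mm/month

107.1 mm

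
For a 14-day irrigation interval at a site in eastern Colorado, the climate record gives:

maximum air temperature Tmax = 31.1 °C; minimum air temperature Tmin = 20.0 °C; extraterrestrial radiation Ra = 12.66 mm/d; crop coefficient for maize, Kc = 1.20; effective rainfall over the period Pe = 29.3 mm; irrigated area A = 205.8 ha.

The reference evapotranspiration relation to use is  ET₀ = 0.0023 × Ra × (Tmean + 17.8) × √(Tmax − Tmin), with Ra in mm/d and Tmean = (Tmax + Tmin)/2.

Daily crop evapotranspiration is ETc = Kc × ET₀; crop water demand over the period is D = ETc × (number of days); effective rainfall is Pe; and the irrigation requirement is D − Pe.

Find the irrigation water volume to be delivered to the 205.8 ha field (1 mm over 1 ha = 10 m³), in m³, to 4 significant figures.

Tmean = (31.1 + 20.0)/2 = 25.55 °C
ET₀ = 0.0023 × 12.66 × (25.55 + 17.8) × √11.1 = 0.0023 × 12.66 × 43.35 × 3.3317 = 4.2055 mm/d
ETc = Kc × ET₀ = 1.20 × 4.2055 = 5.0466 mm/d
Crop demand D = ETc × 14 d = 5.0466 × 14 = 70.652 mm
D − Pe = 70.652 − 29.3 = 41.352 mm
Volume = 41.352 mm × 205.8 ha × 10 = 85102.4 m³

85100 m³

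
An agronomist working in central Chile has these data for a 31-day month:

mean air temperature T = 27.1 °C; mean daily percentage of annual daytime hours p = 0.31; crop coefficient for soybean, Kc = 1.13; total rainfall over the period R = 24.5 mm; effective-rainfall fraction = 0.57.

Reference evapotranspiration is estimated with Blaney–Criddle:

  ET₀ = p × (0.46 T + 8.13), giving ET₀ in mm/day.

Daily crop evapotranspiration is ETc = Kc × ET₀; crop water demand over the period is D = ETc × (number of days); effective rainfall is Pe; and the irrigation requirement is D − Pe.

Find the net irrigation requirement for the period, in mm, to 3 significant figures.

210 mm

ET₀ = 0.31 × (0.46 × 27.1 + 8.13) = 0.31 × 20.596 = 6.3848 mm/d
ETc = Kc × ET₀ = 1.13 × 6.3848 = 7.2148 mm/d
Crop demand D = ETc × 31 d = 7.2148 × 31 = 223.659 mm
Pe = 0.57 × 24.5 = 13.965 mm
D − Pe = 223.659 − 13.965 = 209.694 mm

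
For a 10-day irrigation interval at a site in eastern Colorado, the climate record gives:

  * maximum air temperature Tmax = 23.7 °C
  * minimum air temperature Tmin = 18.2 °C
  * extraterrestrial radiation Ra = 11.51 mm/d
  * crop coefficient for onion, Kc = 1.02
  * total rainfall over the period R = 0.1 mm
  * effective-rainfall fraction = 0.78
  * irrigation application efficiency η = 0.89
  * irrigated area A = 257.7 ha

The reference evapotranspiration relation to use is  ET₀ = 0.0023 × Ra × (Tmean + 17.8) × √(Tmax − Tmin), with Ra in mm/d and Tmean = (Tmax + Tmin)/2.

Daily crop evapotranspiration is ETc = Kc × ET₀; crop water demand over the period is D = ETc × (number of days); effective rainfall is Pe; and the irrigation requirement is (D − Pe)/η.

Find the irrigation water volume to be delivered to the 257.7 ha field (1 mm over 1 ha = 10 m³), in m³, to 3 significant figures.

Tmean = (23.7 + 18.2)/2 = 20.95 °C
ET₀ = 0.0023 × 11.51 × (20.95 + 17.8) × √5.5 = 0.0023 × 11.51 × 38.75 × 2.3452 = 2.4058 mm/d
ETc = Kc × ET₀ = 1.02 × 2.4058 = 2.4539 mm/d
Crop demand D = ETc × 10 d = 2.4539 × 10 = 24.539 mm
Pe = 0.78 × 0.1 = 0.078 mm
D − Pe = 24.539 − 0.078 = 24.461 mm
Gross irrigation = 24.461 / 0.89 = 27.484 mm
Volume = 27.484 mm × 257.7 ha × 10 = 70826.3 m³

70800 m³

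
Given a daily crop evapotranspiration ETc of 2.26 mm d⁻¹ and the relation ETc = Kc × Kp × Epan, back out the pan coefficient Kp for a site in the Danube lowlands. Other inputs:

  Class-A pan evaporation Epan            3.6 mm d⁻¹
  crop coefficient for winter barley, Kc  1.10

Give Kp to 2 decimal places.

ETc = Kc × Kp × Epan  ⇒  Kp = ETc / (Kc × Epan)
Kp = 2.26 / (1.10 × 3.6) = 2.26 / 3.960 = 0.5707

0.57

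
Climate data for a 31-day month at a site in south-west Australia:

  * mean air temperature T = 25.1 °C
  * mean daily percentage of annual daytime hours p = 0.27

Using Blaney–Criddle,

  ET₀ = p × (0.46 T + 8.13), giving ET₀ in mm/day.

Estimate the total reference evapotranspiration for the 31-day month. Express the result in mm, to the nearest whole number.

ET₀ = 0.27 × (0.46 × 25.1 + 8.13) = 0.27 × 19.676 = 5.3125 mm/d
Monthly total = 5.3125 × 31 = 164.688 mm

165 mm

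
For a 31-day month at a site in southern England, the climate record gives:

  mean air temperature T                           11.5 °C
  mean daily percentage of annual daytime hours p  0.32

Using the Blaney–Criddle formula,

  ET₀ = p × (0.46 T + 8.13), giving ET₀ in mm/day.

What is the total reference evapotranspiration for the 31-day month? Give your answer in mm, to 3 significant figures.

ET₀ = 0.32 × (0.46 × 11.5 + 8.13) = 0.32 × 13.420 = 4.2944 mm/d
Monthly total = 4.2944 × 31 = 133.126 mm

133 mm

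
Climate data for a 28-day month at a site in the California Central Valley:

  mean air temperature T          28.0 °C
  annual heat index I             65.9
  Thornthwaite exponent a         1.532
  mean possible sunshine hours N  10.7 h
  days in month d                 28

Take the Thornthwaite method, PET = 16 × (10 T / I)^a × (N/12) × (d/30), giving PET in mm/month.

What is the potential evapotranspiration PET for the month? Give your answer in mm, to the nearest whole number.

122 mm

10T/I = 10 × 28.0 / 65.9 = 4.2489
(10T/I)^a = 4.2489^1.532 = 9.1732
Uncorrected PET = 16 × 9.1732 = 146.771 mm
Correction = (N/12)(d/30) = (10.7/12)(28/30) = 0.8322
PET = 146.771 × 0.8322 = 122.143 mm/month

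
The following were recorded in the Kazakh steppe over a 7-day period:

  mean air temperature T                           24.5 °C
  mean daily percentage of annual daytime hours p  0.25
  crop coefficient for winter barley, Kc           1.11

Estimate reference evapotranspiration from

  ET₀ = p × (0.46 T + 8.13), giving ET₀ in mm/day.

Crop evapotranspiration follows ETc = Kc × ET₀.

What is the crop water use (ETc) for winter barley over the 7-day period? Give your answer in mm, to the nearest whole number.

38 mm

ET₀ = 0.25 × (0.46 × 24.5 + 8.13) = 0.25 × 19.400 = 4.8500 mm/d
ETc = Kc × ET₀ = 1.11 × 4.8500 = 5.3835 mm/d
Over 7 days: 5.3835 × 7 = 37.685 mm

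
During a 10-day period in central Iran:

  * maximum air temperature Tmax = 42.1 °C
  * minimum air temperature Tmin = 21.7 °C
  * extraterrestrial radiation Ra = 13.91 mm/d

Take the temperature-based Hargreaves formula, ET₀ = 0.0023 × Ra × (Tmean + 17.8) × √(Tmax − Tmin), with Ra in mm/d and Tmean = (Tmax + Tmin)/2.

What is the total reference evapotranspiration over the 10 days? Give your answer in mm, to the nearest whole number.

72 mm

Tmean = (42.1 + 21.7)/2 = 31.90 °C
ET₀ = 0.0023 × 13.91 × (31.90 + 17.8) × √20.4 = 0.0023 × 13.91 × 49.70 × 4.5166 = 7.1816 mm/d
Over 10 days: 7.1816 × 10 = 71.816 mm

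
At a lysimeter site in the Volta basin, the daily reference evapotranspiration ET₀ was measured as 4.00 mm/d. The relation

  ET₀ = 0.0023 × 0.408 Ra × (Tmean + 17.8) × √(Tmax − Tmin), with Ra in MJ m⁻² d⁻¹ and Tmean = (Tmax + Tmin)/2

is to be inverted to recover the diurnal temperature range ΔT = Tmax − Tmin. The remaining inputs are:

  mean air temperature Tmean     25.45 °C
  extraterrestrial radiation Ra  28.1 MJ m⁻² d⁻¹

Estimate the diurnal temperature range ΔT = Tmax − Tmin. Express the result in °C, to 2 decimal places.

√ΔT = ET₀ / [0.0023 × 0.408 × Ra × (Tmean+17.8)] = 4.00 / (0.0023 × 11.4648 × 43.25) = 3.5074
ΔT = 3.5074² = 12.302 °C

12.30 °C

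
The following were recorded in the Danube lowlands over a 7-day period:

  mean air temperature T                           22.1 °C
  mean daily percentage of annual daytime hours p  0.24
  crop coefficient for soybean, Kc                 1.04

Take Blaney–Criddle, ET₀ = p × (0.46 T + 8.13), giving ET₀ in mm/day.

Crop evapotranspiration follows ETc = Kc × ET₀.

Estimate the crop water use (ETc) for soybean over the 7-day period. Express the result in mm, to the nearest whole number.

ET₀ = 0.24 × (0.46 × 22.1 + 8.13) = 0.24 × 18.296 = 4.3910 mm/d
ETc = Kc × ET₀ = 1.04 × 4.3910 = 4.5666 mm/d
Over 7 days: 4.5666 × 7 = 31.966 mm

32 mm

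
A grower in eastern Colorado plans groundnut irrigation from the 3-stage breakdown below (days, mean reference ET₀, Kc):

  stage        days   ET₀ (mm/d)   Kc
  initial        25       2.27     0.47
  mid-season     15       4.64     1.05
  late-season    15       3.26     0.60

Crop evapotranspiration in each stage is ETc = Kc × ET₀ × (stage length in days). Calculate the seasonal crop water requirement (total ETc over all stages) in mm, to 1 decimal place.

129.1 mm

initial: 0.47 × 2.27 × 25 = 26.67 mm
mid-season: 1.05 × 4.64 × 15 = 73.08 mm
late-season: 0.60 × 3.26 × 15 = 29.34 mm
Seasonal total = 129.09 mm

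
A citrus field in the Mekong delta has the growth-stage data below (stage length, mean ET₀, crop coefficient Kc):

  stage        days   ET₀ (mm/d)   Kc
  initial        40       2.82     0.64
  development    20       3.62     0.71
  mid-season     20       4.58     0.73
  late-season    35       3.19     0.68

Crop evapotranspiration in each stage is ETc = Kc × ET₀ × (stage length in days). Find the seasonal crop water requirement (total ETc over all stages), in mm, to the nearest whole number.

266 mm

initial: 0.64 × 2.82 × 40 = 72.19 mm
development: 0.71 × 3.62 × 20 = 51.40 mm
mid-season: 0.73 × 4.58 × 20 = 66.87 mm
late-season: 0.68 × 3.19 × 35 = 75.92 mm
Seasonal total = 266.38 mm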